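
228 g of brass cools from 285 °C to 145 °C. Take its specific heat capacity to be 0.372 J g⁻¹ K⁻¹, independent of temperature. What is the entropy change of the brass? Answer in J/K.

In kelvin: T₁ = 558.15 K, T₂ = 418.15 K. ΔS = ∫dQ_rev/T = m c ln(T₂/T₁) = 228 × 0.372 × ln(418.15/558.15) = -24.5 J/K.

ΔS = -24.5 J/K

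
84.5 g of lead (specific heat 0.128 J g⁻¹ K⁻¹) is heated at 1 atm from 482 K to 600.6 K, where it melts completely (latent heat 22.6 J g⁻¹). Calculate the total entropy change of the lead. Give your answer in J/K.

ΔS = 5.56 J/K

Warming step: ΔS₁ = m c ln(T_tr/T_i) = 84.5 × 0.128 × ln(600.6/482) = 2.379 J/K.
Phase change: ΔS₂ = +mL/T_tr = 84.5 × 22.6 / 600.6 = 3.18 J/K.
ΔS_total = (2.379) + (3.18) = 5.56 J/K.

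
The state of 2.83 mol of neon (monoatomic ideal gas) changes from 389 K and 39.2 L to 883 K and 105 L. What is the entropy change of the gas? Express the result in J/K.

ΔS = 52.1 J/K

Entropy is a state function: ΔS = nC_V ln(T₂/T₁) + nR ln(V₂/V₁), with C_V = 3R/2 = 12.47 J mol⁻¹ K⁻¹ for a monoatomic ideal gas.
ΔS = 2.83 × [12.47 × ln(883/389) + 8.314 × ln(105/39.2)] = 52.1 J/K.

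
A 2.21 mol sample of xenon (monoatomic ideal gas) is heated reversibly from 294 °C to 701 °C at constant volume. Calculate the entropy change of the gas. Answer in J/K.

ΔS = 14.9 J/K

In kelvin: T₁ = 567.15 K, T₂ = 974.15 K. At constant volume, ΔS = nC_V ln(T₂/T₁) with C_V = 3R/2 = 12.47 J mol⁻¹ K⁻¹.
ΔS = 2.21 × 12.47 × ln(974.15/567.15) = 14.9 J/K.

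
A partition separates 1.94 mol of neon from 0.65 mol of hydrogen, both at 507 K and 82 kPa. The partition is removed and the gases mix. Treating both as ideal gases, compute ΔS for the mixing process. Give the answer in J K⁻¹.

ΔS_mix = 12.1 J/K

Mole fractions: x_A = 1.94/2.59 = 0.749, x_B = 0.251.
ΔS_mix = −R(n_A ln x_A + n_B ln x_B) = −8.314 × (1.94 ln 0.749 + 0.65 ln 0.251) = 12.1 J/K.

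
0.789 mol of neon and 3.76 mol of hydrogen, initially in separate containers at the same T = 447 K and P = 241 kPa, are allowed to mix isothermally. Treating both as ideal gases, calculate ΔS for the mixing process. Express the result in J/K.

Mole fractions: x_A = 0.789/4.55 = 0.173, x_B = 0.827.
ΔS_mix = −R(n_A ln x_A + n_B ln x_B) = −8.314 × (0.789 ln 0.173 + 3.76 ln 0.827) = 17.4 J/K.

ΔS_mix = 17.4 J/K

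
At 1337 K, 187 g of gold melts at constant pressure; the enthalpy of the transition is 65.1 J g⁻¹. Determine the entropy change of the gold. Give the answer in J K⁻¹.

Heat absorbed by the substance: Q = mL = 187 × 65.1 = 12173.7 J.
At constant T, ΔS = Q_rev/T = 12173.7 / 1337 = 9.11 J/K.

ΔS = 9.11 J/K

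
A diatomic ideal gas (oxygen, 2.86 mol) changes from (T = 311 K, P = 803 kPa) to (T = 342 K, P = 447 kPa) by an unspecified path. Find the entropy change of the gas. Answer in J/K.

ΔS = 21.8 J/K

ΔS = nC_p ln(T₂/T₁) − nR ln(P₂/P₁), with C_p = 7R/2 = 29.1 J mol⁻¹ K⁻¹ for a diatomic ideal gas.
ΔS = 2.86 × [29.1 × ln(342/311) − 8.314 × ln(447/803)] = 21.8 J/K.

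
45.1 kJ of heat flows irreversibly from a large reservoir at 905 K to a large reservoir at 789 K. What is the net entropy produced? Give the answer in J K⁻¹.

ΔS_total = 7.33 J/K

ΔS_hot = −Q/T_H = −45100/905 = -49.83 J/K and ΔS_cold = +Q/T_C = 45100/789 = 57.16 J/K.
ΔS_total = -49.83 + 57.16 = 7.33 J/K, positive as the second law requires.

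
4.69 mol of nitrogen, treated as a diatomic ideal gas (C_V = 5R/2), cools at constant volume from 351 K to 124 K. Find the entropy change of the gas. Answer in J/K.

At constant volume, ΔS = nC_V ln(T₂/T₁) with C_V = 5R/2 = 20.79 J mol⁻¹ K⁻¹.
ΔS = 4.69 × 20.79 × ln(124/351) = -101 J/K.

ΔS = -101 J/K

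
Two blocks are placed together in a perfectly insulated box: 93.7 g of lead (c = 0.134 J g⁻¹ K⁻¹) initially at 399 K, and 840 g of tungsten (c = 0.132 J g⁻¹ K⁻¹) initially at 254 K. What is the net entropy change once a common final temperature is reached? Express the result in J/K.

Energy balance: T_f = (m₁c₁T₁ + m₂c₂T₂)/(m₁c₁ + m₂c₂) = 268.75 K.
ΔS₁ = m₁c₁ ln(T_f/T₁) = 12.5558 × ln(268.75/399) = -4.962 J/K.
ΔS₂ = m₂c₂ ln(T_f/T₂) = 110.88 × ln(268.75/254) = 6.259 J/K.
ΔS_total = -4.962 + 6.259 = 1.3 J/K.

ΔS_total = 1.3 J/K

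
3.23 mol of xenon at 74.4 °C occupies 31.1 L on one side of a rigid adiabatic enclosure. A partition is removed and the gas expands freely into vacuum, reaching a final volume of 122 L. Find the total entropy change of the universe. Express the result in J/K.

No heat is exchanged and no work is done, so the ideal-gas temperature stays constant.
Entropy is a state function; using a reversible isothermal path, ΔS_gas = nR ln(V₂/V₁) = 3.23 × 8.314 × ln(122/31.1) = 36.7 J/K.
The insulated surroundings exchange no heat, so ΔS_surr = 0 and ΔS_universe = ΔS_gas.

ΔS_universe = 36.7 J/K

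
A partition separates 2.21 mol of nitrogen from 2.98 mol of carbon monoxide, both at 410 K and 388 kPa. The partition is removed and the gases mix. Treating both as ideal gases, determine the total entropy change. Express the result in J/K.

ΔS_mix = 29.4 J/K

Mole fractions: x_A = 2.21/5.19 = 0.426, x_B = 0.574.
ΔS_mix = −R(n_A ln x_A + n_B ln x_B) = −8.314 × (2.21 ln 0.426 + 2.98 ln 0.574) = 29.4 J/K.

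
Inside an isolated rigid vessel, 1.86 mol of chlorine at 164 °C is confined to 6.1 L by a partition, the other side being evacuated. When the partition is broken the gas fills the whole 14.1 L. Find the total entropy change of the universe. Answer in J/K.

No heat is exchanged and no work is done, so the ideal-gas temperature stays constant.
Entropy is a state function; using a reversible isothermal path, ΔS_gas = nR ln(V₂/V₁) = 1.86 × 8.314 × ln(14.1/6.1) = 13 J/K.
The insulated surroundings exchange no heat, so ΔS_surr = 0 and ΔS_universe = ΔS_gas.

ΔS_universe = 13 J/K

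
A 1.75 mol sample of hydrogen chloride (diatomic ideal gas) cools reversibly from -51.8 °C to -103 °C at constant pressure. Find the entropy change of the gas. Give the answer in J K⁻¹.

In kelvin: T₁ = 221.35 K, T₂ = 170.15 K. At constant pressure, ΔS = nC_p ln(T₂/T₁) with C_p = 7R/2 = 29.1 J mol⁻¹ K⁻¹.
ΔS = 1.75 × 29.1 × ln(170.15/221.35) = -13.4 J/K.

ΔS = -13.4 J/K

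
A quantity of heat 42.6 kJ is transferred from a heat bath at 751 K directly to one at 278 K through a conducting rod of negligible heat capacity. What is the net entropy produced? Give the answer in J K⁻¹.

ΔS_total = 96.5 J/K

ΔS_hot = −Q/T_H = −42600/751 = -56.72 J/K and ΔS_cold = +Q/T_C = 42600/278 = 153.2 J/K.
ΔS_total = -56.72 + 153.2 = 96.5 J/K, positive as the second law requires.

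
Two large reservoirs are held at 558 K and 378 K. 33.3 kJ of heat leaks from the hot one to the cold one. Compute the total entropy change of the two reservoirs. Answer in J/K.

ΔS_hot = −Q/T_H = −33300/558 = -59.68 J/K and ΔS_cold = +Q/T_C = 33300/378 = 88.1 J/K.
ΔS_total = -59.68 + 88.1 = 28.4 J/K, positive as the second law requires.

ΔS_total = 28.4 J/K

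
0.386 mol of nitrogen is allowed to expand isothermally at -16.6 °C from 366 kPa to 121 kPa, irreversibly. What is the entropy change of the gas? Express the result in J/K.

Entropy is a state function, so ΔS_gas depends only on the end states.
For an isothermal ideal gas ΔS_gas = nR ln(P₁/P₂) = 0.386 × 8.314 × ln(366/121) = 3.55 J/K.

ΔS_gas = 3.55 J/K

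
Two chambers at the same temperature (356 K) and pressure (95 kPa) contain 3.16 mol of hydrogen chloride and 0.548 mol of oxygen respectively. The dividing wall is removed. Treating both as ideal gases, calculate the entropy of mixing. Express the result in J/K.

ΔS_mix = 12.9 J/K

Mole fractions: x_A = 3.16/3.71 = 0.852, x_B = 0.148.
ΔS_mix = −R(n_A ln x_A + n_B ln x_B) = −8.314 × (3.16 ln 0.852 + 0.548 ln 0.148) = 12.9 J/K.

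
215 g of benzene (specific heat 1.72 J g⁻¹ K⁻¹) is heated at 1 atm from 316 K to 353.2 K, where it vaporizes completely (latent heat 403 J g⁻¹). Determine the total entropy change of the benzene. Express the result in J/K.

ΔS = 286 J/K

Warming step: ΔS₁ = m c ln(T_tr/T_i) = 215 × 1.72 × ln(353.2/316) = 41.16 J/K.
Phase change: ΔS₂ = +mL/T_tr = 215 × 403 / 353.2 = 245.3 J/K.
ΔS_total = (41.16) + (245.3) = 286 J/K.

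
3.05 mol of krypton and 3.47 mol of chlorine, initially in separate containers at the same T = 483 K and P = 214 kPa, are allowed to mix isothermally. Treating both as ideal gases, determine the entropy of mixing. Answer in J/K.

ΔS_mix = 37.5 J/K

Mole fractions: x_A = 3.05/6.52 = 0.468, x_B = 0.532.
ΔS_mix = −R(n_A ln x_A + n_B ln x_B) = −8.314 × (3.05 ln 0.468 + 3.47 ln 0.532) = 37.5 J/K.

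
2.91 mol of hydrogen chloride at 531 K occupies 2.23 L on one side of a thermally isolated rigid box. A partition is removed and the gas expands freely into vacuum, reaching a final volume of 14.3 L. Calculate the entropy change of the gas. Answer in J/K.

For an ideal gas in free expansion Q = 0 and W = 0, so T is unchanged.
Entropy is a state function; using a reversible isothermal path, ΔS_gas = nR ln(V₂/V₁) = 2.91 × 8.314 × ln(14.3/2.23) = 45 J/K.

ΔS_gas = 45 J/K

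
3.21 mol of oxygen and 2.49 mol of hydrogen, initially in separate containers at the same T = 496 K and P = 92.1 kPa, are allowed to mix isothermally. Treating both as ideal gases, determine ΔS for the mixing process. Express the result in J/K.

Mole fractions: x_A = 3.21/5.7 = 0.563, x_B = 0.437.
ΔS_mix = −R(n_A ln x_A + n_B ln x_B) = −8.314 × (3.21 ln 0.563 + 2.49 ln 0.437) = 32.5 J/K.

ΔS_mix = 32.5 J/K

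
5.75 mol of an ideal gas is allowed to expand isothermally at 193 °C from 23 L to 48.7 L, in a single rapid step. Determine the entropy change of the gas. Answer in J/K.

Entropy is a state function, so ΔS_gas depends only on the end states.
For an isothermal ideal gas ΔS_gas = nR ln(V₂/V₁) = 5.75 × 8.314 × ln(48.7/23) = 35.9 J/K.

ΔS_gas = 35.9 J/K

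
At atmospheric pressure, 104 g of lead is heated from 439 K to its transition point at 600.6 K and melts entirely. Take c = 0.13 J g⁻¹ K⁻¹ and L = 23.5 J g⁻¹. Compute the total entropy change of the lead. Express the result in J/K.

Warming step: ΔS₁ = m c ln(T_tr/T_i) = 104 × 0.13 × ln(600.6/439) = 4.238 J/K.
Phase change: ΔS₂ = +mL/T_tr = 104 × 23.5 / 600.6 = 4.069 J/K.
ΔS_total = (4.238) + (4.069) = 8.31 J/K.

ΔS = 8.31 J/K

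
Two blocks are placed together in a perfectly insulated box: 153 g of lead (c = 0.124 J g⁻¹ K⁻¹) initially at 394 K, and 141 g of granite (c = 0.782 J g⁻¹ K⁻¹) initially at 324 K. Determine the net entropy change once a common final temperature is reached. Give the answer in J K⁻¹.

Energy balance: T_f = (m₁c₁T₁ + m₂c₂T₂)/(m₁c₁ + m₂c₂) = 334.28 K.
ΔS₁ = m₁c₁ ln(T_f/T₁) = 18.972 × ln(334.28/394) = -3.119 J/K.
ΔS₂ = m₂c₂ ln(T_f/T₂) = 110.262 × ln(334.28/324) = 3.443 J/K.
ΔS_total = -3.119 + 3.443 = 0.324 J/K.

ΔS_total = 0.324 J/K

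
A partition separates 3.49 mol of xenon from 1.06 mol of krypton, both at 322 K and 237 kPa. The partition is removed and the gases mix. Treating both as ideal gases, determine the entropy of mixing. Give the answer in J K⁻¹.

Mole fractions: x_A = 3.49/4.55 = 0.767, x_B = 0.233.
ΔS_mix = −R(n_A ln x_A + n_B ln x_B) = −8.314 × (3.49 ln 0.767 + 1.06 ln 0.233) = 20.5 J/K.

ΔS_mix = 20.5 J/K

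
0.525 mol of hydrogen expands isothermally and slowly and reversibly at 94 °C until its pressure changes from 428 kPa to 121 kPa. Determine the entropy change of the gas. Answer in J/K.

For an isothermal ideal gas ΔS_gas = nR ln(P₁/P₂) = 0.525 × 8.314 × ln(428/121) = 5.51 J/K.

ΔS_gas = 5.51 J/K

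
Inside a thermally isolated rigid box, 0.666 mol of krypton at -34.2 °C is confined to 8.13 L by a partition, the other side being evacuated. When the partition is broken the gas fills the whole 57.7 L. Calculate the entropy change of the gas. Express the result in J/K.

For an ideal gas in free expansion Q = 0 and W = 0, so T is unchanged.
Entropy is a state function; using a reversible isothermal path, ΔS_gas = nR ln(V₂/V₁) = 0.666 × 8.314 × ln(57.7/8.13) = 10.9 J/K.

ΔS_gas = 10.9 J/K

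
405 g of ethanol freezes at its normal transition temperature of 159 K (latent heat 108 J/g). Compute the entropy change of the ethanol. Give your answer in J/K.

Heat released by the substance: Q = −mL = −405 × 108 = −43740 J.
At constant T, ΔS = Q_rev/T = −43740 / 159 = -275 J/K.

ΔS = -275 J/K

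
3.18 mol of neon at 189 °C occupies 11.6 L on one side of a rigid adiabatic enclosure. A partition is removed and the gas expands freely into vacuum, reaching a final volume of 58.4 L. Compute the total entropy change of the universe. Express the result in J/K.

No heat is exchanged and no work is done, so the ideal-gas temperature stays constant.
Entropy is a state function; using a reversible isothermal path, ΔS_gas = nR ln(V₂/V₁) = 3.18 × 8.314 × ln(58.4/11.6) = 42.7 J/K.
The insulated surroundings exchange no heat, so ΔS_surr = 0 and ΔS_universe = ΔS_gas.

ΔS_universe = 42.7 J/K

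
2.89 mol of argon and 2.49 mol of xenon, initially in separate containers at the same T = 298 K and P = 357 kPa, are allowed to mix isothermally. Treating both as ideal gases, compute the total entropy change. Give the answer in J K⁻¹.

Mole fractions: x_A = 2.89/5.38 = 0.537, x_B = 0.463.
ΔS_mix = −R(n_A ln x_A + n_B ln x_B) = −8.314 × (2.89 ln 0.537 + 2.49 ln 0.463) = 30.9 J/K.

ΔS_mix = 30.9 J/K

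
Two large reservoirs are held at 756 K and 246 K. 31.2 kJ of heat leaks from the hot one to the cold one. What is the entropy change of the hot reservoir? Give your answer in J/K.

ΔS_hot = -41.3 J/K

The hot reservoir loses heat Q, so ΔS_hot = −Q/T_H = −31200/756 = -41.3 J/K.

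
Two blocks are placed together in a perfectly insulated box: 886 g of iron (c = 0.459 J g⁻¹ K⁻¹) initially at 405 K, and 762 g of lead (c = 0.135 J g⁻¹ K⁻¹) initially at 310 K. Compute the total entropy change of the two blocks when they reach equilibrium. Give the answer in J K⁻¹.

Energy balance: T_f = (m₁c₁T₁ + m₂c₂T₂)/(m₁c₁ + m₂c₂) = 385.82 K.
ΔS₁ = m₁c₁ ln(T_f/T₁) = 406.674 × ln(385.82/405) = -19.73 J/K.
ΔS₂ = m₂c₂ ln(T_f/T₂) = 102.87 × ln(385.82/310) = 22.51 J/K.
ΔS_total = -19.73 + 22.51 = 2.78 J/K.

ΔS_total = 2.78 J/K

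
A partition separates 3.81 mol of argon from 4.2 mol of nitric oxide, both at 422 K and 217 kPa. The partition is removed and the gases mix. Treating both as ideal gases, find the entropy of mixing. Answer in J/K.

Mole fractions: x_A = 3.81/8.01 = 0.476, x_B = 0.524.
ΔS_mix = −R(n_A ln x_A + n_B ln x_B) = −8.314 × (3.81 ln 0.476 + 4.2 ln 0.524) = 46.1 J/K.

ΔS_mix = 46.1 J/K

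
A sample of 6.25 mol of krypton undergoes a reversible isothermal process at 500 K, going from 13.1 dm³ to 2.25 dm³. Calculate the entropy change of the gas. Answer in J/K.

For an isothermal ideal gas ΔS_gas = nR ln(V₂/V₁) = 6.25 × 8.314 × ln(2.25/13.1) = -91.5 J/K.

ΔS_gas = -91.5 J/K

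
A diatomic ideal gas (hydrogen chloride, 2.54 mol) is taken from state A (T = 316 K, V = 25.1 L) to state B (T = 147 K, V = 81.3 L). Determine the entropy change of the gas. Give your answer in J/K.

ΔS = -15.6 J/K

Entropy is a state function: ΔS = nC_V ln(T₂/T₁) + nR ln(V₂/V₁), with C_V = 5R/2 = 20.79 J mol⁻¹ K⁻¹ for a diatomic ideal gas.
ΔS = 2.54 × [20.79 × ln(147/316) + 8.314 × ln(81.3/25.1)] = -15.6 J/K.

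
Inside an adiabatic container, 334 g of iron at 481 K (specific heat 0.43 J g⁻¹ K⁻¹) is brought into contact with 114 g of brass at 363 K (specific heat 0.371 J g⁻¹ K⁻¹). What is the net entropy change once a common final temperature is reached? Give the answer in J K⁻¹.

Energy balance: T_f = (m₁c₁T₁ + m₂c₂T₂)/(m₁c₁ + m₂c₂) = 454.16 K.
ΔS₁ = m₁c₁ ln(T_f/T₁) = 143.62 × ln(454.16/481) = -8.248 J/K.
ΔS₂ = m₂c₂ ln(T_f/T₂) = 42.294 × ln(454.16/363) = 9.475 J/K.
ΔS_total = -8.248 + 9.475 = 1.23 J/K.

ΔS_total = 1.23 J/K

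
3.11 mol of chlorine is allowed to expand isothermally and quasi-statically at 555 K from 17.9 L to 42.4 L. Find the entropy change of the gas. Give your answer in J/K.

For an isothermal ideal gas ΔS_gas = nR ln(V₂/V₁) = 3.11 × 8.314 × ln(42.4/17.9) = 22.3 J/K.

ΔS_gas = 22.3 J/K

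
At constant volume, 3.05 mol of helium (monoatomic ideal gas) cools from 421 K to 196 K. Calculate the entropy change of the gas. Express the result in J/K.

ΔS = -29.1 J/K

At constant volume, ΔS = nC_V ln(T₂/T₁) with C_V = 3R/2 = 12.47 J mol⁻¹ K⁻¹.
ΔS = 3.05 × 12.47 × ln(196/421) = -29.1 J/K.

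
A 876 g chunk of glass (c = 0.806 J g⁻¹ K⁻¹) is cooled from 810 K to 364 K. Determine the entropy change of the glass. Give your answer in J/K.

ΔS = ∫dQ_rev/T = m c ln(T₂/T₁) = 876 × 0.806 × ln(364/810) = -565 J/K.

ΔS = -565 J/K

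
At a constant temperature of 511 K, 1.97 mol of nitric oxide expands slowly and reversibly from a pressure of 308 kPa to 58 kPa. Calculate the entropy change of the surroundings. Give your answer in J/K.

For an isothermal ideal gas ΔS_gas = nR ln(P₁/P₂) = 1.97 × 8.314 × ln(308/58) = 27.3 J/K.
The process is reversible, so ΔS_surr = −ΔS_gas = -27.3 J/K and ΔS_universe = 0.

ΔS_surr = -27.3 J/K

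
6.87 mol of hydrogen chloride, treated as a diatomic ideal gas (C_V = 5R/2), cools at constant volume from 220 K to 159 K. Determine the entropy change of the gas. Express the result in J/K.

ΔS = -46.4 J/K

At constant volume, ΔS = nC_V ln(T₂/T₁) with C_V = 5R/2 = 20.79 J mol⁻¹ K⁻¹.
ΔS = 6.87 × 20.79 × ln(159/220) = -46.4 J/K.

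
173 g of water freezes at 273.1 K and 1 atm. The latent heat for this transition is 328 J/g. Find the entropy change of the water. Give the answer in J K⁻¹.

Heat released by the substance: Q = −mL = −173 × 328 = −56744 J.
At constant T, ΔS = Q_rev/T = −56744 / 273.1 = -208 J/K.

ΔS = -208 J/K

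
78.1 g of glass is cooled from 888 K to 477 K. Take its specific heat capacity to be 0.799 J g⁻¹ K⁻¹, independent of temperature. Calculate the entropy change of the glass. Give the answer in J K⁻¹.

ΔS = ∫dQ_rev/T = m c ln(T₂/T₁) = 78.1 × 0.799 × ln(477/888) = -38.8 J/K.

ΔS = -38.8 J/K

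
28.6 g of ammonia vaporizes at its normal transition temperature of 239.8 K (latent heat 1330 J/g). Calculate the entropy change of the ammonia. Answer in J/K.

Heat absorbed by the substance: Q = mL = 28.6 × 1330 = 38038 J.
At constant T, ΔS = Q_rev/T = 38038 / 239.8 = 159 J/K.

ΔS = 159 J/K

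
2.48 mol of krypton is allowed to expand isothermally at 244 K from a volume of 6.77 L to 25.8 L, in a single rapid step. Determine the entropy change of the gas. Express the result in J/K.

Entropy is a state function, so ΔS_gas depends only on the end states.
For an isothermal ideal gas ΔS_gas = nR ln(V₂/V₁) = 2.48 × 8.314 × ln(25.8/6.77) = 27.6 J/K.

ΔS_gas = 27.6 J/K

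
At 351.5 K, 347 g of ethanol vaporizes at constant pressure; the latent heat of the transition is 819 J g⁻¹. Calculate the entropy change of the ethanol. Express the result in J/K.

ΔS = 809 J/K

Heat absorbed by the substance: Q = mL = 347 × 819 = 284193 J.
At constant T, ΔS = Q_rev/T = 284193 / 351.5 = 809 J/K.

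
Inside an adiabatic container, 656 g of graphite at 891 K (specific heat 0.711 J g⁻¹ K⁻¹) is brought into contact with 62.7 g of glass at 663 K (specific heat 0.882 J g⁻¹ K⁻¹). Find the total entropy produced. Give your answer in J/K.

ΔS_total = 2 J/K

Energy balance: T_f = (m₁c₁T₁ + m₂c₂T₂)/(m₁c₁ + m₂c₂) = 866.83 K.
ΔS₁ = m₁c₁ ln(T_f/T₁) = 466.416 × ln(866.83/891) = -12.826 J/K.
ΔS₂ = m₂c₂ ln(T_f/T₂) = 55.3014 × ln(866.83/663) = 14.825 J/K.
ΔS_total = -12.826 + 14.825 = 2 J/K.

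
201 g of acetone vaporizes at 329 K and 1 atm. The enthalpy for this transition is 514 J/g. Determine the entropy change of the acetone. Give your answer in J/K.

Heat absorbed by the substance: Q = mL = 201 × 514 = 103314 J.
At constant T, ΔS = Q_rev/T = 103314 / 329 = 314 J/K.

ΔS = 314 J/K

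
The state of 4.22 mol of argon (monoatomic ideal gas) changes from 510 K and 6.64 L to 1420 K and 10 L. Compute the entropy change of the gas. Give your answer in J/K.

ΔS = 68.3 J/K

Entropy is a state function: ΔS = nC_V ln(T₂/T₁) + nR ln(V₂/V₁), with C_V = 3R/2 = 12.47 J mol⁻¹ K⁻¹ for a monoatomic ideal gas.
ΔS = 4.22 × [12.47 × ln(1420/510) + 8.314 × ln(10/6.64)] = 68.3 J/K.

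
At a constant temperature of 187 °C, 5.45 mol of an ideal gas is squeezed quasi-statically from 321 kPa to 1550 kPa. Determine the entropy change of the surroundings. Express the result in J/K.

For an isothermal ideal gas ΔS_gas = nR ln(P₁/P₂) = 5.45 × 8.314 × ln(321/1550) = -71.3 J/K.
The process is reversible, so ΔS_surr = −ΔS_gas = 71.3 J/K and ΔS_universe = 0.

ΔS_surr = 71.3 J/K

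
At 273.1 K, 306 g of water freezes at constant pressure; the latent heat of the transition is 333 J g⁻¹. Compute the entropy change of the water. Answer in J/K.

Heat released by the substance: Q = −mL = −306 × 333 = −101898 J.
At constant T, ΔS = Q_rev/T = −101898 / 273.1 = -373 J/K.

ΔS = -373 J/K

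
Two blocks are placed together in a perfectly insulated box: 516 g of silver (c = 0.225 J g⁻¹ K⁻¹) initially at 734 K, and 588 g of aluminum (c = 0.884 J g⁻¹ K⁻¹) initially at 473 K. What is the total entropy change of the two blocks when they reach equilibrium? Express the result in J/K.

Energy balance: T_f = (m₁c₁T₁ + m₂c₂T₂)/(m₁c₁ + m₂c₂) = 520.65 K.
ΔS₁ = m₁c₁ ln(T_f/T₁) = 116.1 × ln(520.65/734) = -39.87 J/K.
ΔS₂ = m₂c₂ ln(T_f/T₂) = 519.792 × ln(520.65/473) = 49.89 J/K.
ΔS_total = -39.87 + 49.89 = 10 J/K.

ΔS_total = 10 J/K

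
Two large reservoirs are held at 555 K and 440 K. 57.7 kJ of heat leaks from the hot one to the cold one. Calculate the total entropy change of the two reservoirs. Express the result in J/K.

ΔS_total = 27.2 J/K

ΔS_hot = −Q/T_H = −57700/555 = -103.96 J/K and ΔS_cold = +Q/T_C = 57700/440 = 131.14 J/K.
ΔS_total = -103.96 + 131.14 = 27.2 J/K, positive as the second law requires.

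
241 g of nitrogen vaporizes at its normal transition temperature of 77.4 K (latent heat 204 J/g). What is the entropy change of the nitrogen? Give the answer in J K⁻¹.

ΔS = 635 J/K

Heat absorbed by the substance: Q = mL = 241 × 204 = 49164 J.
At constant T, ΔS = Q_rev/T = 49164 / 77.4 = 635 J/K.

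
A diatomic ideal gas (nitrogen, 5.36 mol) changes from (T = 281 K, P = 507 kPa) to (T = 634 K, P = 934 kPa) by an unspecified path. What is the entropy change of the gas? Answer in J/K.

ΔS = nC_p ln(T₂/T₁) − nR ln(P₂/P₁), with C_p = 7R/2 = 29.1 J mol⁻¹ K⁻¹ for a diatomic ideal gas.
ΔS = 5.36 × [29.1 × ln(634/281) − 8.314 × ln(934/507)] = 99.7 J/K.

ΔS = 99.7 J/K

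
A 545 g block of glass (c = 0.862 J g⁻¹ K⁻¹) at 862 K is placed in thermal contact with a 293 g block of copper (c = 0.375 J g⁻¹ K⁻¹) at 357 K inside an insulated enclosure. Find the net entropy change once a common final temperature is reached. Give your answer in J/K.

Energy balance: T_f = (m₁c₁T₁ + m₂c₂T₂)/(m₁c₁ + m₂c₂) = 766.28 K.
ΔS₁ = m₁c₁ ln(T_f/T₁) = 469.79 × ln(766.28/862) = -55.3 J/K.
ΔS₂ = m₂c₂ ln(T_f/T₂) = 109.875 × ln(766.28/357) = 83.92 J/K.
ΔS_total = -55.3 + 83.92 = 28.6 J/K.

ΔS_total = 28.6 J/K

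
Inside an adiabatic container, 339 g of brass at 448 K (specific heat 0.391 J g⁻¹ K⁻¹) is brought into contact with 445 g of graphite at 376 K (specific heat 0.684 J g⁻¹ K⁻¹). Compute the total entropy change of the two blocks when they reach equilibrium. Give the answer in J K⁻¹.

ΔS_total = 1.45 J/K

Energy balance: T_f = (m₁c₁T₁ + m₂c₂T₂)/(m₁c₁ + m₂c₂) = 397.84 K.
ΔS₁ = m₁c₁ ln(T_f/T₁) = 132.549 × ln(397.84/448) = -15.74 J/K.
ΔS₂ = m₂c₂ ln(T_f/T₂) = 304.38 × ln(397.84/376) = 17.19 J/K.
ΔS_total = -15.74 + 17.19 = 1.45 J/K.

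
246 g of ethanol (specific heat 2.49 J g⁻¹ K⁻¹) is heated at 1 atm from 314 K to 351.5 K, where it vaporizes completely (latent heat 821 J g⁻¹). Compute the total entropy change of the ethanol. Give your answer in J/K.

Warming step: ΔS₁ = m c ln(T_tr/T_i) = 246 × 2.49 × ln(351.5/314) = 69.1 J/K.
Phase change: ΔS₂ = +mL/T_tr = 246 × 821 / 351.5 = 574.6 J/K.
ΔS_total = (69.1) + (574.6) = 644 J/K.

ΔS = 644 J/K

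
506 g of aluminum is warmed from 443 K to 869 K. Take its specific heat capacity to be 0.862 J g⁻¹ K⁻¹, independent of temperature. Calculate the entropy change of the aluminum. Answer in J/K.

ΔS = 294 J/K

ΔS = ∫dQ_rev/T = m c ln(T₂/T₁) = 506 × 0.862 × ln(869/443) = 294 J/K.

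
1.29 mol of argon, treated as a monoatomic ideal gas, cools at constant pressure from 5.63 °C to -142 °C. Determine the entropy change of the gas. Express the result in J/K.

In kelvin: T₁ = 278.78 K, T₂ = 131.15 K. At constant pressure, ΔS = nC_p ln(T₂/T₁) with C_p = 5R/2 = 20.79 J mol⁻¹ K⁻¹.
ΔS = 1.29 × 20.79 × ln(131.15/278.78) = -20.2 J/K.

ΔS = -20.2 J/K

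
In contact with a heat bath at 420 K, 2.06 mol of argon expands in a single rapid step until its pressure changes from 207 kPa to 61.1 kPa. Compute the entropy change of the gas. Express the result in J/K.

ΔS_gas = 20.9 J/K

Entropy is a state function, so ΔS_gas depends only on the end states.
For an isothermal ideal gas ΔS_gas = nR ln(P₁/P₂) = 2.06 × 8.314 × ln(207/61.1) = 20.9 J/K.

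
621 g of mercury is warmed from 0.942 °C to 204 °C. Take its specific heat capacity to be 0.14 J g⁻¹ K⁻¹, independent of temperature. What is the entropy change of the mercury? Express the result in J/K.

In kelvin: T₁ = 274.092 K, T₂ = 477.15 K. ΔS = ∫dQ_rev/T = m c ln(T₂/T₁) = 621 × 0.14 × ln(477.15/274.092) = 48.2 J/K.

ΔS = 48.2 J/K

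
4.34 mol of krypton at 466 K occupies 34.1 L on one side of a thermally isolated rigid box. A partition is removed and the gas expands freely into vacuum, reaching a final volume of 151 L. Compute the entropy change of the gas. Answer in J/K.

For an ideal gas in free expansion Q = 0 and W = 0, so T is unchanged.
Entropy is a state function; using a reversible isothermal path, ΔS_gas = nR ln(V₂/V₁) = 4.34 × 8.314 × ln(151/34.1) = 53.7 J/K.

ΔS_gas = 53.7 J/K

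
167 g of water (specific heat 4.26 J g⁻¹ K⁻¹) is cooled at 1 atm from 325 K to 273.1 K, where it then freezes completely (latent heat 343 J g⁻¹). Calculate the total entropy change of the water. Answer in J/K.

Cooling step: ΔS₁ = m c ln(T_tr/T_i) = 167 × 4.26 × ln(273.1/325) = -123.8 J/K.
Phase change: ΔS₂ = −mL/T_tr = −167 × 343 / 273.1 = -209.7 J/K.
ΔS_total = (-123.8) + (-209.7) = -334 J/K.

ΔS = -334 J/K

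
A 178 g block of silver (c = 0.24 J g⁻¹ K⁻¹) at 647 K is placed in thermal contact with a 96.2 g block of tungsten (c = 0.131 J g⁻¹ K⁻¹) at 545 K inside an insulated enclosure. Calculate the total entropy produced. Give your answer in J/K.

ΔS_total = 0.139 J/K

Energy balance: T_f = (m₁c₁T₁ + m₂c₂T₂)/(m₁c₁ + m₂c₂) = 623.76 K.
ΔS₁ = m₁c₁ ln(T_f/T₁) = 42.72 × ln(623.76/647) = -1.562 J/K.
ΔS₂ = m₂c₂ ln(T_f/T₂) = 12.6022 × ln(623.76/545) = 1.701 J/K.
ΔS_total = -1.562 + 1.701 = 0.139 J/K.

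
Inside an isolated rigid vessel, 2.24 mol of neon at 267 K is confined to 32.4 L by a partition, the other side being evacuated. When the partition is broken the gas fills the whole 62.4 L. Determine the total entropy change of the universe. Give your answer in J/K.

ΔS_universe = 12.2 J/K

For an ideal gas in free expansion Q = 0 and W = 0, so T is unchanged.
Entropy is a state function; using a reversible isothermal path, ΔS_gas = nR ln(V₂/V₁) = 2.24 × 8.314 × ln(62.4/32.4) = 12.2 J/K.
The insulated surroundings exchange no heat, so ΔS_surr = 0 and ΔS_universe = ΔS_gas.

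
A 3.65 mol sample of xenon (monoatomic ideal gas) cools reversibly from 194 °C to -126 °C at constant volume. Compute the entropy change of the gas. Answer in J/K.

ΔS = -52.6 J/K

In kelvin: T₁ = 467.15 K, T₂ = 147.15 K. At constant volume, ΔS = nC_V ln(T₂/T₁) with C_V = 3R/2 = 12.47 J mol⁻¹ K⁻¹.
ΔS = 3.65 × 12.47 × ln(147.15/467.15) = -52.6 J/K.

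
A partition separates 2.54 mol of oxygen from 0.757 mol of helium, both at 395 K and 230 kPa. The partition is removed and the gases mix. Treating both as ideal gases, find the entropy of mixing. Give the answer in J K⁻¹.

ΔS_mix = 14.8 J/K

Mole fractions: x_A = 2.54/3.3 = 0.77, x_B = 0.23.
ΔS_mix = −R(n_A ln x_A + n_B ln x_B) = −8.314 × (2.54 ln 0.77 + 0.757 ln 0.23) = 14.8 J/K.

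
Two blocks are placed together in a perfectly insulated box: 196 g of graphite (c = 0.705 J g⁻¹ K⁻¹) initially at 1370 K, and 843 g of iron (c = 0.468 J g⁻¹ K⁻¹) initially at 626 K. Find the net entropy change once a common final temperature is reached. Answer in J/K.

Energy balance: T_f = (m₁c₁T₁ + m₂c₂T₂)/(m₁c₁ + m₂c₂) = 818.99 K.
ΔS₁ = m₁c₁ ln(T_f/T₁) = 138.18 × ln(818.99/1370) = -71.09 J/K.
ΔS₂ = m₂c₂ ln(T_f/T₂) = 394.524 × ln(818.99/626) = 106 J/K.
ΔS_total = -71.09 + 106 = 34.9 J/K.

ΔS_total = 34.9 J/K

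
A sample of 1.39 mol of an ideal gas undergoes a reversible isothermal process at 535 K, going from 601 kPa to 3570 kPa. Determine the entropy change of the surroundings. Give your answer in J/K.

For an isothermal ideal gas ΔS_gas = nR ln(P₁/P₂) = 1.39 × 8.314 × ln(601/3570) = -20.6 J/K.
The process is reversible, so ΔS_surr = −ΔS_gas = 20.6 J/K and ΔS_universe = 0.

ΔS_surr = 20.6 J/K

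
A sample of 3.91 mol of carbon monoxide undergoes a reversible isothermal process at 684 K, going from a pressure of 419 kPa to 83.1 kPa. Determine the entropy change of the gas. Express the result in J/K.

ΔS_gas = 52.6 J/K

For an isothermal ideal gas ΔS_gas = nR ln(P₁/P₂) = 3.91 × 8.314 × ln(419/83.1) = 52.6 J/K.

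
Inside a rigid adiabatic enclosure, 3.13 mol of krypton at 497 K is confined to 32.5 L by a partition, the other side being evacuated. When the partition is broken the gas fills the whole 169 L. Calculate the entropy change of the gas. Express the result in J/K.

ΔS_gas = 42.9 J/K

No heat is exchanged and no work is done, so the ideal-gas temperature stays constant.
Entropy is a state function; using a reversible isothermal path, ΔS_gas = nR ln(V₂/V₁) = 3.13 × 8.314 × ln(169/32.5) = 42.9 J/K.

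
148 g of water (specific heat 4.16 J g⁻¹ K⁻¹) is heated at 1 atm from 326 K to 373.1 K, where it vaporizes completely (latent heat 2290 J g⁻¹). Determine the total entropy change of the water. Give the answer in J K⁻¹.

Warming step: ΔS₁ = m c ln(T_tr/T_i) = 148 × 4.16 × ln(373.1/326) = 83.09 J/K.
Phase change: ΔS₂ = +mL/T_tr = 148 × 2290 / 373.1 = 908.4 J/K.
ΔS_total = (83.09) + (908.4) = 991 J/K.

ΔS = 991 J/K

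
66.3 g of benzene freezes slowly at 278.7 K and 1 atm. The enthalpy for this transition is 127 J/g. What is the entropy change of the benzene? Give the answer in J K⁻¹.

ΔS = -30.2 J/K

Heat released by the substance: Q = −mL = −66.3 × 127 = −8420.1 J.
At constant T, ΔS = Q_rev/T = −8420.1 / 278.7 = -30.2 J/K.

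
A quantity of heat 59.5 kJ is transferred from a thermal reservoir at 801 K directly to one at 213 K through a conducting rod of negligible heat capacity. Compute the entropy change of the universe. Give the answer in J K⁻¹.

ΔS_total = 205 J/K

ΔS_hot = −Q/T_H = −59500/801 = -74.28 J/K and ΔS_cold = +Q/T_C = 59500/213 = 279.3 J/K.
ΔS_total = -74.28 + 279.3 = 205 J/K, positive as the second law requires.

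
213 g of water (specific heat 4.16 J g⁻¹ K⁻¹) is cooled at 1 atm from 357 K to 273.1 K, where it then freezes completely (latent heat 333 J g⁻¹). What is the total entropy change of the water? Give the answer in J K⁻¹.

Cooling step: ΔS₁ = m c ln(T_tr/T_i) = 213 × 4.16 × ln(273.1/357) = -237.4 J/K.
Phase change: ΔS₂ = −mL/T_tr = −213 × 333 / 273.1 = -259.7 J/K.
ΔS_total = (-237.4) + (-259.7) = -497 J/K.

ΔS = -497 J/K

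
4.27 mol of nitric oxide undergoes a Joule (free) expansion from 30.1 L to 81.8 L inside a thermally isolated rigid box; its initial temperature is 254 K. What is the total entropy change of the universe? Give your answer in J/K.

ΔS_universe = 35.5 J/K

For an ideal gas in free expansion Q = 0 and W = 0, so T is unchanged.
Entropy is a state function; using a reversible isothermal path, ΔS_gas = nR ln(V₂/V₁) = 4.27 × 8.314 × ln(81.8/30.1) = 35.5 J/K.
The insulated surroundings exchange no heat, so ΔS_surr = 0 and ΔS_universe = ΔS_gas.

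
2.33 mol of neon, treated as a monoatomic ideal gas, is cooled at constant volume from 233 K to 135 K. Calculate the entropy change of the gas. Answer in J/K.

At constant volume, ΔS = nC_V ln(T₂/T₁) with C_V = 3R/2 = 12.47 J mol⁻¹ K⁻¹.
ΔS = 2.33 × 12.47 × ln(135/233) = -15.9 J/K.

ΔS = -15.9 J/K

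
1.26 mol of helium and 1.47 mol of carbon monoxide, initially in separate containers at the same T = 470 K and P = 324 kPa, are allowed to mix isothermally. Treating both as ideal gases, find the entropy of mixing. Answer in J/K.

Mole fractions: x_A = 1.26/2.73 = 0.462, x_B = 0.538.
ΔS_mix = −R(n_A ln x_A + n_B ln x_B) = −8.314 × (1.26 ln 0.462 + 1.47 ln 0.538) = 15.7 J/K.

ΔS_mix = 15.7 J/K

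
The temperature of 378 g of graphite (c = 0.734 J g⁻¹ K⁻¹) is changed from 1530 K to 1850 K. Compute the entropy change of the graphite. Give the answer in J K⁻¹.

ΔS = 52.7 J/K

ΔS = ∫dQ_rev/T = m c ln(T₂/T₁) = 378 × 0.734 × ln(1850/1530) = 52.7 J/K.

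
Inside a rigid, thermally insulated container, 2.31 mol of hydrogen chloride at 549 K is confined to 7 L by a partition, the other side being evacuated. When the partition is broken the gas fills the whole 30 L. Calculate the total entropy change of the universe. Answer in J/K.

ΔS_universe = 27.9 J/K

No heat is exchanged and no work is done, so the ideal-gas temperature stays constant.
Entropy is a state function; using a reversible isothermal path, ΔS_gas = nR ln(V₂/V₁) = 2.31 × 8.314 × ln(30/7) = 27.9 J/K.
The insulated surroundings exchange no heat, so ΔS_surr = 0 and ΔS_universe = ΔS_gas.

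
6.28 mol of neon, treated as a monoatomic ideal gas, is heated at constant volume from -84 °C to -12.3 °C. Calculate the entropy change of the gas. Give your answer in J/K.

In kelvin: T₁ = 189.15 K, T₂ = 260.85 K. At constant volume, ΔS = nC_V ln(T₂/T₁) with C_V = 3R/2 = 12.47 J mol⁻¹ K⁻¹.
ΔS = 6.28 × 12.47 × ln(260.85/189.15) = 25.2 J/K.

ΔS = 25.2 J/K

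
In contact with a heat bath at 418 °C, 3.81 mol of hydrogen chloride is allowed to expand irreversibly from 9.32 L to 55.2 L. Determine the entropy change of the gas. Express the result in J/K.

ΔS_gas = 56.3 J/K

Entropy is a state function, so ΔS_gas depends only on the end states.
For an isothermal ideal gas ΔS_gas = nR ln(V₂/V₁) = 3.81 × 8.314 × ln(55.2/9.32) = 56.3 J/K.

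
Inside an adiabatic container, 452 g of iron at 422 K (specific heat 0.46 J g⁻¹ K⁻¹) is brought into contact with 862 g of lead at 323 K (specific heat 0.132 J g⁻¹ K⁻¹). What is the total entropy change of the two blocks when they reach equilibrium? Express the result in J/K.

Energy balance: T_f = (m₁c₁T₁ + m₂c₂T₂)/(m₁c₁ + m₂c₂) = 386.98 K.
ΔS₁ = m₁c₁ ln(T_f/T₁) = 207.92 × ln(386.98/422) = -18.01 J/K.
ΔS₂ = m₂c₂ ln(T_f/T₂) = 113.784 × ln(386.98/323) = 20.56 J/K.
ΔS_total = -18.01 + 20.56 = 2.55 J/K.

ΔS_total = 2.55 J/K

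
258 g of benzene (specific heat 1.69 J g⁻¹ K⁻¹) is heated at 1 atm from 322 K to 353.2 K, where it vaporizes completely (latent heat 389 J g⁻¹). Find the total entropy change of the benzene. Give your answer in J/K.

Warming step: ΔS₁ = m c ln(T_tr/T_i) = 258 × 1.69 × ln(353.2/322) = 40.324 J/K.
Phase change: ΔS₂ = +mL/T_tr = 258 × 389 / 353.2 = 284.15 J/K.
ΔS_total = (40.324) + (284.15) = 324 J/K.

ΔS = 324 J/K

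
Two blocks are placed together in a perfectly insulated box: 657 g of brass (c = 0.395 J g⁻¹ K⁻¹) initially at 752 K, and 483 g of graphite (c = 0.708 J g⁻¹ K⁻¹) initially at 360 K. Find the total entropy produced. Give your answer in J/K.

Energy balance: T_f = (m₁c₁T₁ + m₂c₂T₂)/(m₁c₁ + m₂c₂) = 529.13 K.
ΔS₁ = m₁c₁ ln(T_f/T₁) = 259.515 × ln(529.13/752) = -91.22 J/K.
ΔS₂ = m₂c₂ ln(T_f/T₂) = 341.964 × ln(529.13/360) = 131.7 J/K.
ΔS_total = -91.22 + 131.7 = 40.5 J/K.

ΔS_total = 40.5 J/K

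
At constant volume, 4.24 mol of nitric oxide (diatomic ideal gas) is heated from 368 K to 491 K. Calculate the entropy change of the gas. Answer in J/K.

ΔS = 25.4 J/K

At constant volume, ΔS = nC_V ln(T₂/T₁) with C_V = 5R/2 = 20.79 J mol⁻¹ K⁻¹.
ΔS = 4.24 × 20.79 × ln(491/368) = 25.4 J/K.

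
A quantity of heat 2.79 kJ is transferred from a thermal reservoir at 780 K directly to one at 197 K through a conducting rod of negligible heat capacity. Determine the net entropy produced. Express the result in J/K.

ΔS_total = 10.6 J/K

ΔS_hot = −Q/T_H = −2790/780 = -3.577 J/K and ΔS_cold = +Q/T_C = 2790/197 = 14.16 J/K.
ΔS_total = -3.577 + 14.16 = 10.6 J/K, positive as the second law requires.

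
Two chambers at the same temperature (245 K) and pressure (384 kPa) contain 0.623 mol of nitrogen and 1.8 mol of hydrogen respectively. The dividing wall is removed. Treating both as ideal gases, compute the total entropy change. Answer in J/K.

ΔS_mix = 11.5 J/K

Mole fractions: x_A = 0.623/2.42 = 0.257, x_B = 0.743.
ΔS_mix = −R(n_A ln x_A + n_B ln x_B) = −8.314 × (0.623 ln 0.257 + 1.8 ln 0.743) = 11.5 J/K.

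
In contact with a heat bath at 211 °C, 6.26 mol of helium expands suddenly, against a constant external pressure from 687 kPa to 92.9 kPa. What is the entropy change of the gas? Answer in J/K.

ΔS_gas = 104 J/K

Entropy is a state function, so ΔS_gas depends only on the end states.
For an isothermal ideal gas ΔS_gas = nR ln(P₁/P₂) = 6.26 × 8.314 × ln(687/92.9) = 104 J/K.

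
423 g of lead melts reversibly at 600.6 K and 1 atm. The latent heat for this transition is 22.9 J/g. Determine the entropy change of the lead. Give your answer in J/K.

ΔS = 16.1 J/K

Heat absorbed by the substance: Q = mL = 423 × 22.9 = 9686.7 J.
At constant T, ΔS = Q_rev/T = 9686.7 / 600.6 = 16.1 J/K.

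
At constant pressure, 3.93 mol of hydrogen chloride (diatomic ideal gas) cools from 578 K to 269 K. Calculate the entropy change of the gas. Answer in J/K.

ΔS = -87.5 J/K

At constant pressure, ΔS = nC_p ln(T₂/T₁) with C_p = 7R/2 = 29.1 J mol⁻¹ K⁻¹.
ΔS = 3.93 × 29.1 × ln(269/578) = -87.5 J/K.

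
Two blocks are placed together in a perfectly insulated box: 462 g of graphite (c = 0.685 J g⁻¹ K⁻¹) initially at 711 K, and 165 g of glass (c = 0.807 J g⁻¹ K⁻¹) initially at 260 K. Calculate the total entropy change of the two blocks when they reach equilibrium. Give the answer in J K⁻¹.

Energy balance: T_f = (m₁c₁T₁ + m₂c₂T₂)/(m₁c₁ + m₂c₂) = 577.44 K.
ΔS₁ = m₁c₁ ln(T_f/T₁) = 316.47 × ln(577.44/711) = -65.85 J/K.
ΔS₂ = m₂c₂ ln(T_f/T₂) = 133.155 × ln(577.44/260) = 106.2 J/K.
ΔS_total = -65.85 + 106.2 = 40.4 J/K.

ΔS_total = 40.4 J/K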